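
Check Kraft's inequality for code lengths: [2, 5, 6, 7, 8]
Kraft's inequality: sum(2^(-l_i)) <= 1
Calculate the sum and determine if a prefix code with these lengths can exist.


Sum = 2^(-2) + 2^(-5) + 2^(-6) + 2^(-7) + 2^(-8)
    = 0.25 + 0.03125 + 0.015625 + 0.0078125 + 0.00390625
    = 79/256 = 0.30859375
Since 0.30859375 <= 1, Kraft's inequality IS satisfied.
A prefix code with these lengths CAN exist.

Kraft sum = 0.30859375. Satisfied.


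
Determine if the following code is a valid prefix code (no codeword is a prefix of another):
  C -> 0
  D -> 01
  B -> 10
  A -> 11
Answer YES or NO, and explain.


Checking each pair (does one codeword prefix another?):
  C='0' vs D='01': prefix -- VIOLATION

NO -- this is NOT a valid prefix code. C (0) is a prefix of D (01).


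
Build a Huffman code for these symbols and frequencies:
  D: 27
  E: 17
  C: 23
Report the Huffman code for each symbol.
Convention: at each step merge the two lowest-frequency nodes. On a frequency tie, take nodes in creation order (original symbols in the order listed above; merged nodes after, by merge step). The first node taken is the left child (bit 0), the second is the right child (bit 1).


Huffman tree construction:
Step 1: Merge E(17) + C(23) = 40
Step 2: Merge D(27) + (E+C)(40) = 67
Read each symbol's code off the tree from the root (left child = 0, right child = 1).

Codes:
  D: 0 (length 1)
  E: 10 (length 2)
  C: 11 (length 2)
Average code length: 107/67 = 1.5970 bits/symbol


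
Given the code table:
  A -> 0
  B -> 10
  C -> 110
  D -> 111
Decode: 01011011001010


Decoding:
0 -> A
10 -> B
110 -> C
110 -> C
0 -> A
10 -> B
10 -> B


Result: ABCCABB


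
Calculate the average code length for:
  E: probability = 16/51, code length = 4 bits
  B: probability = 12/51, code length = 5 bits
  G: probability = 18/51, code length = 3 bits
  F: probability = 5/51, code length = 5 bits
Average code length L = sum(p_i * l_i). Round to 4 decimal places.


Weighted contributions p_i * l_i:
  E: (16/51) * 4 = 64/51
  B: (12/51) * 5 = 60/51
  G: (18/51) * 3 = 54/51
  F: (5/51) * 5 = 25/51
Sum = (64 + 60 + 54 + 25)/51 = 203/51

L = 203/51 = 3.9804 bits/symbol


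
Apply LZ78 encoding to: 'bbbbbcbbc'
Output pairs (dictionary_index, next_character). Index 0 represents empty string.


LZ78 encoding steps:
Dictionary: {0: ''}
Step 1: w='' (idx 0), next='b' -> output (0, 'b'), add 'b' as idx 1
Step 2: w='b' (idx 1), next='b' -> output (1, 'b'), add 'bb' as idx 2
Step 3: w='bb' (idx 2), next='c' -> output (2, 'c'), add 'bbc' as idx 3
Step 4: w='bbc' (idx 3), end of input -> output (3, '')


Encoded: [(0, 'b'), (1, 'b'), (2, 'c'), (3, '')]


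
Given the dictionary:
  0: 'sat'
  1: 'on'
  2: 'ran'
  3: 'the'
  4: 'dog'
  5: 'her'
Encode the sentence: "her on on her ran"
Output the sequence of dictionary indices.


Look up each word in the dictionary:
  'her' -> 5
  'on' -> 1
  'on' -> 1
  'her' -> 5
  'ran' -> 2

Encoded: [5, 1, 1, 5, 2]


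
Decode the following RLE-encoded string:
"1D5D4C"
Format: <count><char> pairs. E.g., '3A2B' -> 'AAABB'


Expanding each <count><char> pair:
  1D -> 'D'
  5D -> 'DDDDD'
  4C -> 'CCCC'

Decoded = DDDDDDCCCC


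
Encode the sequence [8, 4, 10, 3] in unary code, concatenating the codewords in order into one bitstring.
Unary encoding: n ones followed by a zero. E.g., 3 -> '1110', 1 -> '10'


Encode each number as n ones followed by a terminating 0:
  8 -> 111111110 (9 bits)
  4 -> 11110 (5 bits)
  10 -> 11111111110 (11 bits)
  3 -> 1110 (4 bits)
Total length = 9 + 5 + 11 + 4 = 29 bits.

Unary([8, 4, 10, 3]) = 11111111011110111111111101110 (29 bits)


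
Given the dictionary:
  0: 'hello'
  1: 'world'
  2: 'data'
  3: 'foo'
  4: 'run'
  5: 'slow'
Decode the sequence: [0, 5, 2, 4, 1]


Look up each index in the dictionary:
  0 -> 'hello'
  5 -> 'slow'
  2 -> 'data'
  4 -> 'run'
  1 -> 'world'

Decoded: "hello slow data run world"


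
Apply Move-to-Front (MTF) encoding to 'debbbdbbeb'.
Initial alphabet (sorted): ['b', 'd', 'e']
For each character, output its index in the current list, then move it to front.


MTF encoding:
'd': index 1 in ['b', 'd', 'e'] -> ['d', 'b', 'e']
'e': index 2 in ['d', 'b', 'e'] -> ['e', 'd', 'b']
'b': index 2 in ['e', 'd', 'b'] -> ['b', 'e', 'd']
'b': index 0 in ['b', 'e', 'd'] -> ['b', 'e', 'd']
'b': index 0 in ['b', 'e', 'd'] -> ['b', 'e', 'd']
'd': index 2 in ['b', 'e', 'd'] -> ['d', 'b', 'e']
'b': index 1 in ['d', 'b', 'e'] -> ['b', 'd', 'e']
'b': index 0 in ['b', 'd', 'e'] -> ['b', 'd', 'e']
'e': index 2 in ['b', 'd', 'e'] -> ['e', 'b', 'd']
'b': index 1 in ['e', 'b', 'd'] -> ['b', 'e', 'd']


Output: [1, 2, 2, 0, 0, 2, 1, 0, 2, 1]


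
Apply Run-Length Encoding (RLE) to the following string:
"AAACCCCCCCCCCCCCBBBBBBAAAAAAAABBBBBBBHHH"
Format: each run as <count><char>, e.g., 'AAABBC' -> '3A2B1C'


Scanning runs left to right:
  i=0: run of 'A' x 3 -> '3A'
  i=3: run of 'C' x 13 -> '13C'
  i=16: run of 'B' x 6 -> '6B'
  i=22: run of 'A' x 8 -> '8A'
  i=30: run of 'B' x 7 -> '7B'
  i=37: run of 'H' x 3 -> '3H'

RLE = 3A13C6B8A7B3H


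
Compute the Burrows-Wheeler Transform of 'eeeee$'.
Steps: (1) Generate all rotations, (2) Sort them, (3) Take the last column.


Rotations (sorted):
  0: $eeeee -> last char: e
  1: e$eeee -> last char: e
  2: ee$eee -> last char: e
  3: eee$ee -> last char: e
  4: eeee$e -> last char: e
  5: eeeee$ -> last char: $


BWT = eeeee$


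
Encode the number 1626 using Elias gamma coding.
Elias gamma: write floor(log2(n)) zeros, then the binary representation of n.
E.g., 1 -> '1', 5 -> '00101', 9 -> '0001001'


num_bits = floor(log2(1626)) + 1 = 11
leading_zeros = num_bits - 1 = 10
binary(1626) = 11001011010

Elias gamma(1626) = '0000000000' + '11001011010' = 000000000011001011010 (21 bits)


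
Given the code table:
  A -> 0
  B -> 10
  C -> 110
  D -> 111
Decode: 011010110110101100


Decoding:
0 -> A
110 -> C
10 -> B
110 -> C
110 -> C
10 -> B
110 -> C
0 -> A


Result: ACBCCBCA


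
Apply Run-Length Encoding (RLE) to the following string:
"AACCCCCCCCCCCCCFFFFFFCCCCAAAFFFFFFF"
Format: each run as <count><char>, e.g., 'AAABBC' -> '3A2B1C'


Scanning runs left to right:
  i=0: run of 'A' x 2 -> '2A'
  i=2: run of 'C' x 13 -> '13C'
  i=15: run of 'F' x 6 -> '6F'
  i=21: run of 'C' x 4 -> '4C'
  i=25: run of 'A' x 3 -> '3A'
  i=28: run of 'F' x 7 -> '7F'

RLE = 2A13C6F4C3A7F


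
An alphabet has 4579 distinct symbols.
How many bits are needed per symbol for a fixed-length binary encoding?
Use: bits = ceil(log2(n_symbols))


log2(4579) = 12.1608
Bracket: 2^12 = 4096 < 4579 <= 2^13 = 8192
So ceil(log2(4579)) = 13

bits = ceil(log2(4579)) = ceil(12.1608) = 13 bits


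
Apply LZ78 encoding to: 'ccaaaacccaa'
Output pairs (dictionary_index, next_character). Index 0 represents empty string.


LZ78 encoding steps:
Dictionary: {0: ''}
Step 1: w='' (idx 0), next='c' -> output (0, 'c'), add 'c' as idx 1
Step 2: w='c' (idx 1), next='a' -> output (1, 'a'), add 'ca' as idx 2
Step 3: w='' (idx 0), next='a' -> output (0, 'a'), add 'a' as idx 3
Step 4: w='a' (idx 3), next='a' -> output (3, 'a'), add 'aa' as idx 4
Step 5: w='c' (idx 1), next='c' -> output (1, 'c'), add 'cc' as idx 5
Step 6: w='ca' (idx 2), next='a' -> output (2, 'a'), add 'caa' as idx 6


Encoded: [(0, 'c'), (1, 'a'), (0, 'a'), (3, 'a'), (1, 'c'), (2, 'a')]


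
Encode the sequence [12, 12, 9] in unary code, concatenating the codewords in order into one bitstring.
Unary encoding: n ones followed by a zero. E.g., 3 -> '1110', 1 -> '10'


Encode each number as n ones followed by a terminating 0:
  12 -> 1111111111110 (13 bits)
  12 -> 1111111111110 (13 bits)
  9 -> 1111111110 (10 bits)
Total length = 13 + 13 + 10 = 36 bits.

Unary([12, 12, 9]) = 111111111111011111111111101111111110 (36 bits)


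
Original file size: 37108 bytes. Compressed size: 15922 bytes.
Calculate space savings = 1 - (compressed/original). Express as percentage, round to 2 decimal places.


ratio = compressed/original = 15922/37108 = 0.429072
savings = 1 - ratio = 1 - 0.429072 = 0.570928
as a percentage: 0.570928 * 100 = 57.09%

Space savings = 1 - 15922/37108 = 57.09%


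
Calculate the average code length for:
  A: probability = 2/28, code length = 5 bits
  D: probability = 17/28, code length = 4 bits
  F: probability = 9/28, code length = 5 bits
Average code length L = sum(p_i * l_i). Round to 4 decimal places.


Weighted contributions p_i * l_i:
  A: (2/28) * 5 = 10/28
  D: (17/28) * 4 = 68/28
  F: (9/28) * 5 = 45/28
Sum = (10 + 68 + 45)/28 = 123/28

L = 123/28 = 4.3929 bits/symbol


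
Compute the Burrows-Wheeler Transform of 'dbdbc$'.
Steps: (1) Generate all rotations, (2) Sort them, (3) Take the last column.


Rotations (sorted):
  0: $dbdbc -> last char: c
  1: bc$dbd -> last char: d
  2: bdbc$d -> last char: d
  3: c$dbdb -> last char: b
  4: dbc$db -> last char: b
  5: dbdbc$ -> last char: $


BWT = cddbb$


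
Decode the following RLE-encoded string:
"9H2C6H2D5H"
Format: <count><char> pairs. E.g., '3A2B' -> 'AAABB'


Expanding each <count><char> pair:
  9H -> 'HHHHHHHHH'
  2C -> 'CC'
  6H -> 'HHHHHH'
  2D -> 'DD'
  5H -> 'HHHHH'

Decoded = HHHHHHHHHCCHHHHHHDDHHHHH


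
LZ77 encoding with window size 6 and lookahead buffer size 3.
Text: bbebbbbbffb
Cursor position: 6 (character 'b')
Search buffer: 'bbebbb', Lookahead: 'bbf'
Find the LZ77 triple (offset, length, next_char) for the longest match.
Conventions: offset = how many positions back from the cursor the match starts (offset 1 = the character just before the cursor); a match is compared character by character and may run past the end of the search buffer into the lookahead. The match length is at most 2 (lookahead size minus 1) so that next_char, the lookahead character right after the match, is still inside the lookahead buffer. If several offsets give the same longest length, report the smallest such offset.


Try each offset into the search buffer:
  offset=1 (pos 5, char 'b'): match length 2
  offset=2 (pos 4, char 'b'): match length 2
  offset=3 (pos 3, char 'b'): match length 2
  offset=4 (pos 2, char 'e'): match length 0
  offset=5 (pos 1, char 'b'): match length 1
  offset=6 (pos 0, char 'b'): match length 2
Longest match has length 2, found at offsets 1, 2, 3, 6; take the smallest, offset 1.
next_char = character at position 6 + 2 = 8 -> 'f'

Best match: offset=1, length=2 (matching 'bb' starting at position 5)
LZ77 triple: (1, 2, 'f')


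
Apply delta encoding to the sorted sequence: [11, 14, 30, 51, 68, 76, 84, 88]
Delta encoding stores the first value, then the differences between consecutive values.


First value: 11
Deltas:
  14 - 11 = 3
  30 - 14 = 16
  51 - 30 = 21
  68 - 51 = 17
  76 - 68 = 8
  84 - 76 = 8
  88 - 84 = 4


Delta encoded: [11, 3, 16, 21, 17, 8, 8, 4]


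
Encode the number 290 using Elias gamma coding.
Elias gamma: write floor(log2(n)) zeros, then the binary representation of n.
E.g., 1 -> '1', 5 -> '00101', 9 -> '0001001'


num_bits = floor(log2(290)) + 1 = 9
leading_zeros = num_bits - 1 = 8
binary(290) = 100100010

Elias gamma(290) = '00000000' + '100100010' = 00000000100100010 (17 bits)


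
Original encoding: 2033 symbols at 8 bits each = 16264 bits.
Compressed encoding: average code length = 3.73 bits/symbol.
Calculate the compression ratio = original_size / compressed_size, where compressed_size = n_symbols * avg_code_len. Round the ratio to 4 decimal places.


original_size = n_symbols * orig_bits = 2033 * 8 = 16264 bits
compressed_size = n_symbols * avg_code_len = 2033 * 3.73 = 7583.09 bits
ratio = original_size / compressed_size = 16264 / 7583.09 = 2.1448

Compression ratio = 2.1448


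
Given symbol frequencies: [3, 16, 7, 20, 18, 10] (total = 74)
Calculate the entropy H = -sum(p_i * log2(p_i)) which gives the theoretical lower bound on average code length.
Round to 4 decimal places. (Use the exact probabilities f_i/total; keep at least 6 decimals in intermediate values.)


Per-symbol terms -p_i * log2(p_i) with p_i = f_i/74:
  p = 3/74 = 0.040541: log2(p) = -4.624491, -p*log2(p) = 0.187479
  p = 16/74 = 0.216216: log2(p) = -2.209453, -p*log2(p) = 0.477720
  p = 7/74 = 0.094595: log2(p) = -3.402098, -p*log2(p) = 0.321820
  p = 20/74 = 0.270270: log2(p) = -1.887525, -p*log2(p) = 0.510142
  p = 18/74 = 0.243243: log2(p) = -2.039528, -p*log2(p) = 0.496101
  p = 10/74 = 0.135135: log2(p) = -2.887525, -p*log2(p) = 0.390206
H = 0.187479 + 0.477720 + 0.321820 + 0.510142 + 0.496101 + 0.390206 = 2.383468

H = 2.3835 bits/symbol


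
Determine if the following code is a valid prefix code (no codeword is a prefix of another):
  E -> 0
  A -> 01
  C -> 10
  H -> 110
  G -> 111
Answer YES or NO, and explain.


Checking each pair (does one codeword prefix another?):
  E='0' vs A='01': prefix -- VIOLATION

NO -- this is NOT a valid prefix code. E (0) is a prefix of A (01).


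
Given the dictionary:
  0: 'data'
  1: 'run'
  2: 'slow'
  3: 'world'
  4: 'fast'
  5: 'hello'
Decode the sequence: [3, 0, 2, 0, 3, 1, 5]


Look up each index in the dictionary:
  3 -> 'world'
  0 -> 'data'
  2 -> 'slow'
  0 -> 'data'
  3 -> 'world'
  1 -> 'run'
  5 -> 'hello'

Decoded: "world data slow data world run hello"


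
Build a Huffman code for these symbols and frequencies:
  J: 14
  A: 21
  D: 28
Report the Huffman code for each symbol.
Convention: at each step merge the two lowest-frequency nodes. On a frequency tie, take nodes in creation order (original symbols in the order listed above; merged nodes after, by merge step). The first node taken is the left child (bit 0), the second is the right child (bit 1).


Huffman tree construction:
Step 1: Merge J(14) + A(21) = 35
Step 2: Merge D(28) + (J+A)(35) = 63
Read each symbol's code off the tree from the root (left child = 0, right child = 1).

Codes:
  J: 10 (length 2)
  A: 11 (length 2)
  D: 0 (length 1)
Average code length: 98/63 = 1.5556 bits/symbol


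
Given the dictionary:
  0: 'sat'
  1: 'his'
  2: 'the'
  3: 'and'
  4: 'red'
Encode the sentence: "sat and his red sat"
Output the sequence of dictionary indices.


Look up each word in the dictionary:
  'sat' -> 0
  'and' -> 3
  'his' -> 1
  'red' -> 4
  'sat' -> 0

Encoded: [0, 3, 1, 4, 0]


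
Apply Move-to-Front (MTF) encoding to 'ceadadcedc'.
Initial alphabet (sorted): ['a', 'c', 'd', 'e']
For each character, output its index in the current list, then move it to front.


MTF encoding:
'c': index 1 in ['a', 'c', 'd', 'e'] -> ['c', 'a', 'd', 'e']
'e': index 3 in ['c', 'a', 'd', 'e'] -> ['e', 'c', 'a', 'd']
'a': index 2 in ['e', 'c', 'a', 'd'] -> ['a', 'e', 'c', 'd']
'd': index 3 in ['a', 'e', 'c', 'd'] -> ['d', 'a', 'e', 'c']
'a': index 1 in ['d', 'a', 'e', 'c'] -> ['a', 'd', 'e', 'c']
'd': index 1 in ['a', 'd', 'e', 'c'] -> ['d', 'a', 'e', 'c']
'c': index 3 in ['d', 'a', 'e', 'c'] -> ['c', 'd', 'a', 'e']
'e': index 3 in ['c', 'd', 'a', 'e'] -> ['e', 'c', 'd', 'a']
'd': index 2 in ['e', 'c', 'd', 'a'] -> ['d', 'e', 'c', 'a']
'c': index 2 in ['d', 'e', 'c', 'a'] -> ['c', 'd', 'e', 'a']


Output: [1, 3, 2, 3, 1, 1, 3, 3, 2, 2]


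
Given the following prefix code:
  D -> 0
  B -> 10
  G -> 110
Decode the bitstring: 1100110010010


Decoding step by step:
Bits 110 -> G
Bits 0 -> D
Bits 110 -> G
Bits 0 -> D
Bits 10 -> B
Bits 0 -> D
Bits 10 -> B


Decoded message: GDGDBDB


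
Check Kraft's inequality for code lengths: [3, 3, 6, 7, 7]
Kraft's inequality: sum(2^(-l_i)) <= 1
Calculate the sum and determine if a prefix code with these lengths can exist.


Sum = 2^(-3) + 2^(-3) + 2^(-6) + 2^(-7) + 2^(-7)
    = 0.125 + 0.125 + 0.015625 + 0.0078125 + 0.0078125
    = 36/128 = 0.28125
Since 0.28125 <= 1, Kraft's inequality IS satisfied.
A prefix code with these lengths CAN exist.

Kraft sum = 0.28125. Satisfied.


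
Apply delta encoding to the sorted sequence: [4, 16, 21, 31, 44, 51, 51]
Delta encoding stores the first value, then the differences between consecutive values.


First value: 4
Deltas:
  16 - 4 = 12
  21 - 16 = 5
  31 - 21 = 10
  44 - 31 = 13
  51 - 44 = 7
  51 - 51 = 0


Delta encoded: [4, 12, 5, 10, 13, 7, 0]


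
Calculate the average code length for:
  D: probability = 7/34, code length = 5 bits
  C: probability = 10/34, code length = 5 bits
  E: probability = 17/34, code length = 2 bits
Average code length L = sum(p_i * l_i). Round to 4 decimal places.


Weighted contributions p_i * l_i:
  D: (7/34) * 5 = 35/34
  C: (10/34) * 5 = 50/34
  E: (17/34) * 2 = 34/34
Sum = (35 + 50 + 34)/34 = 119/34

L = 119/34 = 3.5000 bits/symbol


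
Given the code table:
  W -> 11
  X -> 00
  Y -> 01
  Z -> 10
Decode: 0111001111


Decoding:
01 -> Y
11 -> W
00 -> X
11 -> W
11 -> W


Result: YWXWW


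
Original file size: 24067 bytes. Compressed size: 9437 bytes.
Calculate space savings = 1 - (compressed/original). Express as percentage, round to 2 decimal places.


ratio = compressed/original = 9437/24067 = 0.392114
savings = 1 - ratio = 1 - 0.392114 = 0.607886
as a percentage: 0.607886 * 100 = 60.79%

Space savings = 1 - 9437/24067 = 60.79%


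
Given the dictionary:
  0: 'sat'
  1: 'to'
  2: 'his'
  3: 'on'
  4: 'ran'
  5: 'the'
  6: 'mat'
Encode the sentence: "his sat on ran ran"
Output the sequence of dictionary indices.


Look up each word in the dictionary:
  'his' -> 2
  'sat' -> 0
  'on' -> 3
  'ran' -> 4
  'ran' -> 4

Encoded: [2, 0, 3, 4, 4]


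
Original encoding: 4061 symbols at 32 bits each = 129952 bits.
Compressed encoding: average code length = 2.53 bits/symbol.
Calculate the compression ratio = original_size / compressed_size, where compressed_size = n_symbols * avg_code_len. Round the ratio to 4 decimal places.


original_size = n_symbols * orig_bits = 4061 * 32 = 129952 bits
compressed_size = n_symbols * avg_code_len = 4061 * 2.53 = 10274.33 bits
ratio = original_size / compressed_size = 129952 / 10274.33 = 12.6482

Compression ratio = 12.6482


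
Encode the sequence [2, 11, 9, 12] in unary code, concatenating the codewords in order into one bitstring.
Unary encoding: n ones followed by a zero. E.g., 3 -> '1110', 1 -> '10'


Encode each number as n ones followed by a terminating 0:
  2 -> 110 (3 bits)
  11 -> 111111111110 (12 bits)
  9 -> 1111111110 (10 bits)
  12 -> 1111111111110 (13 bits)
Total length = 3 + 12 + 10 + 13 = 38 bits.

Unary([2, 11, 9, 12]) = 11011111111111011111111101111111111110 (38 bits)


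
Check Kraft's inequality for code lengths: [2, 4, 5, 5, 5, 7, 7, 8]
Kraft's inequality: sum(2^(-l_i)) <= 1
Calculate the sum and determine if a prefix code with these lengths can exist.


Sum = 2^(-2) + 2^(-4) + 2^(-5) + 2^(-5) + 2^(-5) + 2^(-7) + 2^(-7) + 2^(-8)
    = 0.25 + 0.0625 + 0.03125 + 0.03125 + 0.03125 + 0.0078125 + 0.0078125 + 0.00390625
    = 109/256 = 0.42578125
Since 0.42578125 <= 1, Kraft's inequality IS satisfied.
A prefix code with these lengths CAN exist.

Kraft sum = 0.42578125. Satisfied.


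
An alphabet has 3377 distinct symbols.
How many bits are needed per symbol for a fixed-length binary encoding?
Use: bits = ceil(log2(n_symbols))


log2(3377) = 11.7215
Bracket: 2^11 = 2048 < 3377 <= 2^12 = 4096
So ceil(log2(3377)) = 12

bits = ceil(log2(3377)) = ceil(11.7215) = 12 bits


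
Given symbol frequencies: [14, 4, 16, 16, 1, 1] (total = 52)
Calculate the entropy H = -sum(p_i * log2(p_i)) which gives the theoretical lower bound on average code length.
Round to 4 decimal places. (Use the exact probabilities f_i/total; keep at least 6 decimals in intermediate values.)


Per-symbol terms -p_i * log2(p_i) with p_i = f_i/52:
  p = 14/52 = 0.269231: log2(p) = -1.893085, -p*log2(p) = 0.509677
  p = 4/52 = 0.076923: log2(p) = -3.700440, -p*log2(p) = 0.284649
  p = 16/52 = 0.307692: log2(p) = -1.700440, -p*log2(p) = 0.523212
  p = 16/52 = 0.307692: log2(p) = -1.700440, -p*log2(p) = 0.523212
  p = 1/52 = 0.019231: log2(p) = -5.700440, -p*log2(p) = 0.109624
  p = 1/52 = 0.019231: log2(p) = -5.700440, -p*log2(p) = 0.109624
H = 0.509677 + 0.284649 + 0.523212 + 0.523212 + 0.109624 + 0.109624 = 2.059998

H = 2.06 bits/symbol


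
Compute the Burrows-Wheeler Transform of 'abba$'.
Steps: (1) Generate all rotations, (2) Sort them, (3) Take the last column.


Rotations (sorted):
  0: $abba -> last char: a
  1: a$abb -> last char: b
  2: abba$ -> last char: $
  3: ba$ab -> last char: b
  4: bba$a -> last char: a


BWT = ab$ba


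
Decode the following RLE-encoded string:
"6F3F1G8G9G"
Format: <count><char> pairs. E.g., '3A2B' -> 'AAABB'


Expanding each <count><char> pair:
  6F -> 'FFFFFF'
  3F -> 'FFF'
  1G -> 'G'
  8G -> 'GGGGGGGG'
  9G -> 'GGGGGGGGG'

Decoded = FFFFFFFFFGGGGGGGGGGGGGGGGGG


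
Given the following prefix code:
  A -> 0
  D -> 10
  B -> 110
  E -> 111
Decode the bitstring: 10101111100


Decoding step by step:
Bits 10 -> D
Bits 10 -> D
Bits 111 -> E
Bits 110 -> B
Bits 0 -> A


Decoded message: DDEBA


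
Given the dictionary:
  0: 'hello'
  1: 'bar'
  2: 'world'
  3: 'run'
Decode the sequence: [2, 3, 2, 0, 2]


Look up each index in the dictionary:
  2 -> 'world'
  3 -> 'run'
  2 -> 'world'
  0 -> 'hello'
  2 -> 'world'

Decoded: "world run world hello world"


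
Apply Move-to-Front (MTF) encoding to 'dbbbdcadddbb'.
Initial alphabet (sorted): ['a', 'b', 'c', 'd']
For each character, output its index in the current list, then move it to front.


MTF encoding:
'd': index 3 in ['a', 'b', 'c', 'd'] -> ['d', 'a', 'b', 'c']
'b': index 2 in ['d', 'a', 'b', 'c'] -> ['b', 'd', 'a', 'c']
'b': index 0 in ['b', 'd', 'a', 'c'] -> ['b', 'd', 'a', 'c']
'b': index 0 in ['b', 'd', 'a', 'c'] -> ['b', 'd', 'a', 'c']
'd': index 1 in ['b', 'd', 'a', 'c'] -> ['d', 'b', 'a', 'c']
'c': index 3 in ['d', 'b', 'a', 'c'] -> ['c', 'd', 'b', 'a']
'a': index 3 in ['c', 'd', 'b', 'a'] -> ['a', 'c', 'd', 'b']
'd': index 2 in ['a', 'c', 'd', 'b'] -> ['d', 'a', 'c', 'b']
'd': index 0 in ['d', 'a', 'c', 'b'] -> ['d', 'a', 'c', 'b']
'd': index 0 in ['d', 'a', 'c', 'b'] -> ['d', 'a', 'c', 'b']
'b': index 3 in ['d', 'a', 'c', 'b'] -> ['b', 'd', 'a', 'c']
'b': index 0 in ['b', 'd', 'a', 'c'] -> ['b', 'd', 'a', 'c']


Output: [3, 2, 0, 0, 1, 3, 3, 2, 0, 0, 3, 0]


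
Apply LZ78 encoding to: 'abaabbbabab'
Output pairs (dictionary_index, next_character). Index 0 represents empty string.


LZ78 encoding steps:
Dictionary: {0: ''}
Step 1: w='' (idx 0), next='a' -> output (0, 'a'), add 'a' as idx 1
Step 2: w='' (idx 0), next='b' -> output (0, 'b'), add 'b' as idx 2
Step 3: w='a' (idx 1), next='a' -> output (1, 'a'), add 'aa' as idx 3
Step 4: w='b' (idx 2), next='b' -> output (2, 'b'), add 'bb' as idx 4
Step 5: w='b' (idx 2), next='a' -> output (2, 'a'), add 'ba' as idx 5
Step 6: w='ba' (idx 5), next='b' -> output (5, 'b'), add 'bab' as idx 6


Encoded: [(0, 'a'), (0, 'b'), (1, 'a'), (2, 'b'), (2, 'a'), (5, 'b')]


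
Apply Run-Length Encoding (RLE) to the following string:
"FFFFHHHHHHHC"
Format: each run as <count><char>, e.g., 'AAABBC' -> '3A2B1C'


Scanning runs left to right:
  i=0: run of 'F' x 4 -> '4F'
  i=4: run of 'H' x 7 -> '7H'
  i=11: run of 'C' x 1 -> '1C'

RLE = 4F7H1C


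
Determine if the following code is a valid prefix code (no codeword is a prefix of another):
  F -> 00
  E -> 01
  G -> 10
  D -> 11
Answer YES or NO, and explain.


Checking each pair (does one codeword prefix another?):
  F='00' vs E='01': no prefix
  F='00' vs G='10': no prefix
  F='00' vs D='11': no prefix
  E='01' vs F='00': no prefix
  E='01' vs G='10': no prefix
  E='01' vs D='11': no prefix
  G='10' vs F='00': no prefix
  G='10' vs E='01': no prefix
  G='10' vs D='11': no prefix
  D='11' vs F='00': no prefix
  D='11' vs E='01': no prefix
  D='11' vs G='10': no prefix
No violation found over all pairs.

YES -- this is a valid prefix code. No codeword is a prefix of any other codeword.


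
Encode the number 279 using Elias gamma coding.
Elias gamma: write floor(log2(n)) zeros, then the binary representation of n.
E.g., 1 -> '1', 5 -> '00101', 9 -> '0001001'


num_bits = floor(log2(279)) + 1 = 9
leading_zeros = num_bits - 1 = 8
binary(279) = 100010111

Elias gamma(279) = '00000000' + '100010111' = 00000000100010111 (17 bits)


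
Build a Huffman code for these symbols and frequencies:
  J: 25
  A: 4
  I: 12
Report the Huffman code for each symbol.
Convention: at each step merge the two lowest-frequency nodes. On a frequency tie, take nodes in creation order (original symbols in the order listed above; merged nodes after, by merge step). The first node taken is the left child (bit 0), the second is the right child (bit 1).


Huffman tree construction:
Step 1: Merge A(4) + I(12) = 16
Step 2: Merge (A+I)(16) + J(25) = 41
Read each symbol's code off the tree from the root (left child = 0, right child = 1).

Codes:
  J: 1 (length 1)
  A: 00 (length 2)
  I: 01 (length 2)
Average code length: 57/41 = 1.3902 bits/symbol


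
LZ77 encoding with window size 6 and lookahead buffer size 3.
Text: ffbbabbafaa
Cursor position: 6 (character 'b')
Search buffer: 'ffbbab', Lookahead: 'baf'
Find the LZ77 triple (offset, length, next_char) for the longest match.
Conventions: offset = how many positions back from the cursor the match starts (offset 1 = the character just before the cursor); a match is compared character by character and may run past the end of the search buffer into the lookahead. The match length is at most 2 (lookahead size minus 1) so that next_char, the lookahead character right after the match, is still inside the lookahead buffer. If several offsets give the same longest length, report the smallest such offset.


Try each offset into the search buffer:
  offset=1 (pos 5, char 'b'): match length 1
  offset=2 (pos 4, char 'a'): match length 0
  offset=3 (pos 3, char 'b'): match length 2
  offset=4 (pos 2, char 'b'): match length 1
  offset=5 (pos 1, char 'f'): match length 0
  offset=6 (pos 0, char 'f'): match length 0
Longest match has length 2 at offset 3.
next_char = character at position 6 + 2 = 8 -> 'f'

Best match: offset=3, length=2 (matching 'ba' starting at position 3)
LZ77 triple: (3, 2, 'f')


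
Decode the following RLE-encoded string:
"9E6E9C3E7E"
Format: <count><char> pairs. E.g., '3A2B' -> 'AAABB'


Expanding each <count><char> pair:
  9E -> 'EEEEEEEEE'
  6E -> 'EEEEEE'
  9C -> 'CCCCCCCCC'
  3E -> 'EEE'
  7E -> 'EEEEEEE'

Decoded = EEEEEEEEEEEEEEECCCCCCCCCEEEEEEEEEE


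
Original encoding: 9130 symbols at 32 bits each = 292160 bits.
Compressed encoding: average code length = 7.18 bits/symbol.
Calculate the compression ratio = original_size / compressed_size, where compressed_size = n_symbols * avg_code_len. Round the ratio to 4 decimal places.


original_size = n_symbols * orig_bits = 9130 * 32 = 292160 bits
compressed_size = n_symbols * avg_code_len = 9130 * 7.18 = 65553.4 bits
ratio = original_size / compressed_size = 292160 / 65553.4 = 4.4568

Compression ratio = 4.4568


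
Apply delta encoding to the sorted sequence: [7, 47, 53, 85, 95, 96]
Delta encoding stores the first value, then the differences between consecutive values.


First value: 7
Deltas:
  47 - 7 = 40
  53 - 47 = 6
  85 - 53 = 32
  95 - 85 = 10
  96 - 95 = 1


Delta encoded: [7, 40, 6, 32, 10, 1]


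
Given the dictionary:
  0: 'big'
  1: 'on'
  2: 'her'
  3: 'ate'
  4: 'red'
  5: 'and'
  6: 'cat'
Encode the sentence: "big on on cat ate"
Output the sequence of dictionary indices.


Look up each word in the dictionary:
  'big' -> 0
  'on' -> 1
  'on' -> 1
  'cat' -> 6
  'ate' -> 3

Encoded: [0, 1, 1, 6, 3]


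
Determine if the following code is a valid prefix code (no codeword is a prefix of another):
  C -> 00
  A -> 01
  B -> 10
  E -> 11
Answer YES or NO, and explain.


Checking each pair (does one codeword prefix another?):
  C='00' vs A='01': no prefix
  C='00' vs B='10': no prefix
  C='00' vs E='11': no prefix
  A='01' vs C='00': no prefix
  A='01' vs B='10': no prefix
  A='01' vs E='11': no prefix
  B='10' vs C='00': no prefix
  B='10' vs A='01': no prefix
  B='10' vs E='11': no prefix
  E='11' vs C='00': no prefix
  E='11' vs A='01': no prefix
  E='11' vs B='10': no prefix
No violation found over all pairs.

YES -- this is a valid prefix code. No codeword is a prefix of any other codeword.


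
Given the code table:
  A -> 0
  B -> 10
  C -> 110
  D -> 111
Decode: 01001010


Decoding:
0 -> A
10 -> B
0 -> A
10 -> B
10 -> B


Result: ABABB


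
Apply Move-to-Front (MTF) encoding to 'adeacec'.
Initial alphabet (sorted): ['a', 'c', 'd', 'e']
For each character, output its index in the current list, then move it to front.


MTF encoding:
'a': index 0 in ['a', 'c', 'd', 'e'] -> ['a', 'c', 'd', 'e']
'd': index 2 in ['a', 'c', 'd', 'e'] -> ['d', 'a', 'c', 'e']
'e': index 3 in ['d', 'a', 'c', 'e'] -> ['e', 'd', 'a', 'c']
'a': index 2 in ['e', 'd', 'a', 'c'] -> ['a', 'e', 'd', 'c']
'c': index 3 in ['a', 'e', 'd', 'c'] -> ['c', 'a', 'e', 'd']
'e': index 2 in ['c', 'a', 'e', 'd'] -> ['e', 'c', 'a', 'd']
'c': index 1 in ['e', 'c', 'a', 'd'] -> ['c', 'e', 'a', 'd']


Output: [0, 2, 3, 2, 3, 2, 1]


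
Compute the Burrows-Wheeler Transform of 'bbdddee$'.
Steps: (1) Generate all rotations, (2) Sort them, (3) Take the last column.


Rotations (sorted):
  0: $bbdddee -> last char: e
  1: bbdddee$ -> last char: $
  2: bdddee$b -> last char: b
  3: dddee$bb -> last char: b
  4: ddee$bbd -> last char: d
  5: dee$bbdd -> last char: d
  6: e$bbddde -> last char: e
  7: ee$bbddd -> last char: d


BWT = e$bbdded


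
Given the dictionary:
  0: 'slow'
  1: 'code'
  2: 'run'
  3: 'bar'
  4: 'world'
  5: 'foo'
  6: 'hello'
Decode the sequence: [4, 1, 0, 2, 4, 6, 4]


Look up each index in the dictionary:
  4 -> 'world'
  1 -> 'code'
  0 -> 'slow'
  2 -> 'run'
  4 -> 'world'
  6 -> 'hello'
  4 -> 'world'

Decoded: "world code slow run world hello world"


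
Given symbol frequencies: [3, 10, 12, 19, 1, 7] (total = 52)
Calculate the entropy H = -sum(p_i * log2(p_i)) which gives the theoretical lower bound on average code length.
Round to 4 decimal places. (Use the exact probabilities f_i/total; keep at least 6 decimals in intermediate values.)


Per-symbol terms -p_i * log2(p_i) with p_i = f_i/52:
  p = 3/52 = 0.057692: log2(p) = -4.115477, -p*log2(p) = 0.237431
  p = 10/52 = 0.192308: log2(p) = -2.378512, -p*log2(p) = 0.457406
  p = 12/52 = 0.230769: log2(p) = -2.115477, -p*log2(p) = 0.488187
  p = 19/52 = 0.365385: log2(p) = -1.452512, -p*log2(p) = 0.530726
  p = 1/52 = 0.019231: log2(p) = -5.700440, -p*log2(p) = 0.109624
  p = 7/52 = 0.134615: log2(p) = -2.893085, -p*log2(p) = 0.389454
H = 0.237431 + 0.457406 + 0.488187 + 0.530726 + 0.109624 + 0.389454 = 2.212828

H = 2.2128 bits/symbol


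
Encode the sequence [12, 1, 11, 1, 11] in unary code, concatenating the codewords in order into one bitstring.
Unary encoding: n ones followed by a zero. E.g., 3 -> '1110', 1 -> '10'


Encode each number as n ones followed by a terminating 0:
  12 -> 1111111111110 (13 bits)
  1 -> 10 (2 bits)
  11 -> 111111111110 (12 bits)
  1 -> 10 (2 bits)
  11 -> 111111111110 (12 bits)
Total length = 13 + 2 + 12 + 2 + 12 = 41 bits.

Unary([12, 1, 11, 1, 11]) = 11111111111101011111111111010111111111110 (41 bits)


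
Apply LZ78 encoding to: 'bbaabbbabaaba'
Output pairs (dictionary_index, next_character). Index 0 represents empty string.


LZ78 encoding steps:
Dictionary: {0: ''}
Step 1: w='' (idx 0), next='b' -> output (0, 'b'), add 'b' as idx 1
Step 2: w='b' (idx 1), next='a' -> output (1, 'a'), add 'ba' as idx 2
Step 3: w='' (idx 0), next='a' -> output (0, 'a'), add 'a' as idx 3
Step 4: w='b' (idx 1), next='b' -> output (1, 'b'), add 'bb' as idx 4
Step 5: w='ba' (idx 2), next='b' -> output (2, 'b'), add 'bab' as idx 5
Step 6: w='a' (idx 3), next='a' -> output (3, 'a'), add 'aa' as idx 6
Step 7: w='ba' (idx 2), end of input -> output (2, '')


Encoded: [(0, 'b'), (1, 'a'), (0, 'a'), (1, 'b'), (2, 'b'), (3, 'a'), (2, '')]


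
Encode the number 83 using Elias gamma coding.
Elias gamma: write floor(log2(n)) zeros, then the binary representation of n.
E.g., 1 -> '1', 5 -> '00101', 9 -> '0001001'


num_bits = floor(log2(83)) + 1 = 7
leading_zeros = num_bits - 1 = 6
binary(83) = 1010011

Elias gamma(83) = '000000' + '1010011' = 0000001010011 (13 bits)


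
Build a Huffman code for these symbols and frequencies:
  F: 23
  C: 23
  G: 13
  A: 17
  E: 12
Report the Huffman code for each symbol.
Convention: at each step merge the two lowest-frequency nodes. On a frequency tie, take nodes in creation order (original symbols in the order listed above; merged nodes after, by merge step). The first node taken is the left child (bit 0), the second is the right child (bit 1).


Huffman tree construction:
Step 1: Merge E(12) + G(13) = 25
Step 2: Merge A(17) + F(23) = 40
Step 3: Merge C(23) + (E+G)(25) = 48
Step 4: Merge (A+F)(40) + (C+(E+G))(48) = 88
Read each symbol's code off the tree from the root (left child = 0, right child = 1).

Codes:
  F: 01 (length 2)
  C: 10 (length 2)
  G: 111 (length 3)
  A: 00 (length 2)
  E: 110 (length 3)
Average code length: 201/88 = 2.2841 bits/symbol


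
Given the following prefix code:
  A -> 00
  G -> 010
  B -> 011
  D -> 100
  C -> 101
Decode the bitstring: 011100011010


Decoding step by step:
Bits 011 -> B
Bits 100 -> D
Bits 011 -> B
Bits 010 -> G


Decoded message: BDBG


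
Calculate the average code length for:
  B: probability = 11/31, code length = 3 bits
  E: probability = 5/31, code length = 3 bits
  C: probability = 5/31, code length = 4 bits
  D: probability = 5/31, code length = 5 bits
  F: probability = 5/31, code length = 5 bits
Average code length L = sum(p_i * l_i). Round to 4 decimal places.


Weighted contributions p_i * l_i:
  B: (11/31) * 3 = 33/31
  E: (5/31) * 3 = 15/31
  C: (5/31) * 4 = 20/31
  D: (5/31) * 5 = 25/31
  F: (5/31) * 5 = 25/31
Sum = (33 + 15 + 20 + 25 + 25)/31 = 118/31

L = 118/31 = 3.8065 bits/symbol


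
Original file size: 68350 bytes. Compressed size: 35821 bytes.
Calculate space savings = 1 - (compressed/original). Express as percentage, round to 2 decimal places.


ratio = compressed/original = 35821/68350 = 0.524082
savings = 1 - ratio = 1 - 0.524082 = 0.475918
as a percentage: 0.475918 * 100 = 47.59%

Space savings = 1 - 35821/68350 = 47.59%


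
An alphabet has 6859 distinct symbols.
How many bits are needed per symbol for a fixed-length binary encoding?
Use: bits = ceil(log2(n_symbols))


log2(6859) = 12.7438
Bracket: 2^12 = 4096 < 6859 <= 2^13 = 8192
So ceil(log2(6859)) = 13

bits = ceil(log2(6859)) = ceil(12.7438) = 13 bits


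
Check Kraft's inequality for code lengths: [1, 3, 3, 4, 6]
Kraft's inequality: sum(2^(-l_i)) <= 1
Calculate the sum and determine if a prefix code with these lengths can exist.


Sum = 2^(-1) + 2^(-3) + 2^(-3) + 2^(-4) + 2^(-6)
    = 0.5 + 0.125 + 0.125 + 0.0625 + 0.015625
    = 53/64 = 0.828125
Since 0.828125 <= 1, Kraft's inequality IS satisfied.
A prefix code with these lengths CAN exist.

Kraft sum = 0.828125. Satisfied.


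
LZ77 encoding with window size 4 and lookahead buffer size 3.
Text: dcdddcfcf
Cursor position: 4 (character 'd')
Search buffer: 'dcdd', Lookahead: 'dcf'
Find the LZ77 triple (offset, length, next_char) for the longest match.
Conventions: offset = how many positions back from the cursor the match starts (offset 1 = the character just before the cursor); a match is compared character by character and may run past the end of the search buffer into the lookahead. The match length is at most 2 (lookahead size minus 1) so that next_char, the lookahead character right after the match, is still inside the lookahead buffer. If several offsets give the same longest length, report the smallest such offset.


Try each offset into the search buffer:
  offset=1 (pos 3, char 'd'): match length 1
  offset=2 (pos 2, char 'd'): match length 1
  offset=3 (pos 1, char 'c'): match length 0
  offset=4 (pos 0, char 'd'): match length 2
Longest match has length 2 at offset 4.
next_char = character at position 4 + 2 = 6 -> 'f'

Best match: offset=4, length=2 (matching 'dc' starting at position 0)
LZ77 triple: (4, 2, 'f')


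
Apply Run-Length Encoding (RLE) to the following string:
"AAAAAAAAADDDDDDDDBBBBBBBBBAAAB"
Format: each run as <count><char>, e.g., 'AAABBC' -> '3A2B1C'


Scanning runs left to right:
  i=0: run of 'A' x 9 -> '9A'
  i=9: run of 'D' x 8 -> '8D'
  i=17: run of 'B' x 9 -> '9B'
  i=26: run of 'A' x 3 -> '3A'
  i=29: run of 'B' x 1 -> '1B'

RLE = 9A8D9B3A1B


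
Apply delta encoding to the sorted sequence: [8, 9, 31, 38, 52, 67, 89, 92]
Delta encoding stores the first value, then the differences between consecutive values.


First value: 8
Deltas:
  9 - 8 = 1
  31 - 9 = 22
  38 - 31 = 7
  52 - 38 = 14
  67 - 52 = 15
  89 - 67 = 22
  92 - 89 = 3


Delta encoded: [8, 1, 22, 7, 14, 15, 22, 3]


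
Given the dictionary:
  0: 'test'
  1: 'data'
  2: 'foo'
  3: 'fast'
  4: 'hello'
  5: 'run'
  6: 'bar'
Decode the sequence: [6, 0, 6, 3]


Look up each index in the dictionary:
  6 -> 'bar'
  0 -> 'test'
  6 -> 'bar'
  3 -> 'fast'

Decoded: "bar test bar fast"


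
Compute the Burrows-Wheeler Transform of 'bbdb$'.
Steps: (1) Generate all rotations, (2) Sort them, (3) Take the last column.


Rotations (sorted):
  0: $bbdb -> last char: b
  1: b$bbd -> last char: d
  2: bbdb$ -> last char: $
  3: bdb$b -> last char: b
  4: db$bb -> last char: b


BWT = bd$bb


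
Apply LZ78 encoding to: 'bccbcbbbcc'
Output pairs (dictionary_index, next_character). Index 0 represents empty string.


LZ78 encoding steps:
Dictionary: {0: ''}
Step 1: w='' (idx 0), next='b' -> output (0, 'b'), add 'b' as idx 1
Step 2: w='' (idx 0), next='c' -> output (0, 'c'), add 'c' as idx 2
Step 3: w='c' (idx 2), next='b' -> output (2, 'b'), add 'cb' as idx 3
Step 4: w='cb' (idx 3), next='b' -> output (3, 'b'), add 'cbb' as idx 4
Step 5: w='b' (idx 1), next='c' -> output (1, 'c'), add 'bc' as idx 5
Step 6: w='c' (idx 2), end of input -> output (2, '')


Encoded: [(0, 'b'), (0, 'c'), (2, 'b'), (3, 'b'), (1, 'c'), (2, '')]


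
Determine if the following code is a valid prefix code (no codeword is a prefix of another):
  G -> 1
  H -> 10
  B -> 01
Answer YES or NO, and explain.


Checking each pair (does one codeword prefix another?):
  G='1' vs H='10': prefix -- VIOLATION

NO -- this is NOT a valid prefix code. G (1) is a prefix of H (10).


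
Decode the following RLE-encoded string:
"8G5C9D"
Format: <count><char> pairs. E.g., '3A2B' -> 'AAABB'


Expanding each <count><char> pair:
  8G -> 'GGGGGGGG'
  5C -> 'CCCCC'
  9D -> 'DDDDDDDDD'

Decoded = GGGGGGGGCCCCCDDDDDDDDD


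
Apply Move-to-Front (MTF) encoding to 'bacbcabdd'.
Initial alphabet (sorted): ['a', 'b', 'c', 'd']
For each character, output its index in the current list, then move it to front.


MTF encoding:
'b': index 1 in ['a', 'b', 'c', 'd'] -> ['b', 'a', 'c', 'd']
'a': index 1 in ['b', 'a', 'c', 'd'] -> ['a', 'b', 'c', 'd']
'c': index 2 in ['a', 'b', 'c', 'd'] -> ['c', 'a', 'b', 'd']
'b': index 2 in ['c', 'a', 'b', 'd'] -> ['b', 'c', 'a', 'd']
'c': index 1 in ['b', 'c', 'a', 'd'] -> ['c', 'b', 'a', 'd']
'a': index 2 in ['c', 'b', 'a', 'd'] -> ['a', 'c', 'b', 'd']
'b': index 2 in ['a', 'c', 'b', 'd'] -> ['b', 'a', 'c', 'd']
'd': index 3 in ['b', 'a', 'c', 'd'] -> ['d', 'b', 'a', 'c']
'd': index 0 in ['d', 'b', 'a', 'c'] -> ['d', 'b', 'a', 'c']


Output: [1, 1, 2, 2, 1, 2, 2, 3, 0]


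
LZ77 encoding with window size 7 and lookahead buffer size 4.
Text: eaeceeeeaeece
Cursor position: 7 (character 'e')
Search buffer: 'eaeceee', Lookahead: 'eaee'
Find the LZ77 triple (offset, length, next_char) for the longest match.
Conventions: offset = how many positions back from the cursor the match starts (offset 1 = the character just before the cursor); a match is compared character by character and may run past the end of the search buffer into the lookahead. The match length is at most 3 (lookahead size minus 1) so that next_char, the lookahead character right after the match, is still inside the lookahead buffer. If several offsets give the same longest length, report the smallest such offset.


Try each offset into the search buffer:
  offset=1 (pos 6, char 'e'): match length 1
  offset=2 (pos 5, char 'e'): match length 1
  offset=3 (pos 4, char 'e'): match length 1
  offset=4 (pos 3, char 'c'): match length 0
  offset=5 (pos 2, char 'e'): match length 1
  offset=6 (pos 1, char 'a'): match length 0
  offset=7 (pos 0, char 'e'): match length 3
Longest match has length 3 at offset 7.
next_char = character at position 7 + 3 = 10 -> 'e'

Best match: offset=7, length=3 (matching 'eae' starting at position 0)
LZ77 triple: (7, 3, 'e')
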